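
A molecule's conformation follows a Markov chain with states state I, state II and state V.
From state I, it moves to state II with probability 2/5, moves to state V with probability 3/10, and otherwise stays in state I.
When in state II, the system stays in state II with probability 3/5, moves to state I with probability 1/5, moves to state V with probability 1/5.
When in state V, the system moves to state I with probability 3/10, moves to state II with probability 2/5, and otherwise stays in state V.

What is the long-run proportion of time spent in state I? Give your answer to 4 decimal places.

0.2500

Let the stationary distribution be π with π = πP and π_1 + π_2 + π_3 = 1.
π_1 = 0.3·π_1 + 0.2·π_2 + 0.3·π_3
π_2 = 0.4·π_1 + 0.6·π_2 + 0.4·π_3
Solving with the normalization constraint gives π = (0.2500, 0.5000, 0.2500).
So the stationary probability of state I is 0.2500.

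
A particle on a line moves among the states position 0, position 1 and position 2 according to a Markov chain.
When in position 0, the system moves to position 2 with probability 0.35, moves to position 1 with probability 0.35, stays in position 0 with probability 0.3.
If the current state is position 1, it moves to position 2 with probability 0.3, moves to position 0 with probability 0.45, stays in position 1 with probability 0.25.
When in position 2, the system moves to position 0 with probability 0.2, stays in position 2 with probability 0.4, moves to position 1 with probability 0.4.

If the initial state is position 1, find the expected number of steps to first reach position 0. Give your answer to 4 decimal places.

2.7273

Let t(s) be the expected number of steps to first reach position 0 from state s, with t(position 0) = 0. Conditioning on the first step:
t(position 1) = 1 + 0.25·t(position 1) + 0.3·t(position 2)
t(position 2) = 1 + 0.4·t(position 1) + 0.4·t(position 2)
Solving: t(position 1) = 2.7273, t(position 2) = 3.4848.
Expected steps from position 1 to position 0: 2.7273.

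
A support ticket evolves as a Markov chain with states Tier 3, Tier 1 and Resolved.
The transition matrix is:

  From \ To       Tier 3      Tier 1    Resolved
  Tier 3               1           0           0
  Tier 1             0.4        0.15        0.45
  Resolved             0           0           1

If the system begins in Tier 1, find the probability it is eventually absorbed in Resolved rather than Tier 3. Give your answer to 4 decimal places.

0.5294

Let h(s) be the probability of absorption at Resolved starting from transient state s. Then h(Resolved) = 1 and h(Tier 3) = 0. By first-step analysis:
h(Tier 1) = 0.4·0 + 0.15·h(Tier 1) + 0.45·1
Solving: h(Tier 1) = 0.5294.
Starting from Tier 1, the probability is 0.5294.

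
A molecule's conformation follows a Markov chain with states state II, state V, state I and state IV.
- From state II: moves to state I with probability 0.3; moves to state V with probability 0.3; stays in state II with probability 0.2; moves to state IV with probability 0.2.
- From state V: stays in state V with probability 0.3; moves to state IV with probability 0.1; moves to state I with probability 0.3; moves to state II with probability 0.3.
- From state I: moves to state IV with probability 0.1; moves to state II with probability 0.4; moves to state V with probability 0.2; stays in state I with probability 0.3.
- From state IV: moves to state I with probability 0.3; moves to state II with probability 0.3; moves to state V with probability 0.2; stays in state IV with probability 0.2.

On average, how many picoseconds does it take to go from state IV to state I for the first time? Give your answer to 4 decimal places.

Let t(s) be the expected number of picoseconds to first reach state I from state s, with t(state I) = 0. Conditioning on the first picosecond:
t(state II) = 1 + 0.2·t(state II) + 0.3·t(state V) + 0.2·t(state IV)
t(state V) = 1 + 0.3·t(state II) + 0.3·t(state V) + 0.1·t(state IV)
t(state IV) = 1 + 0.3·t(state II) + 0.2·t(state V) + 0.2·t(state IV)
Solving: t(state II) = 3.3333, t(state V) = 3.3333, t(state IV) = 3.3333.
Expected picoseconds from state IV to state I: 3.3333.

3.3333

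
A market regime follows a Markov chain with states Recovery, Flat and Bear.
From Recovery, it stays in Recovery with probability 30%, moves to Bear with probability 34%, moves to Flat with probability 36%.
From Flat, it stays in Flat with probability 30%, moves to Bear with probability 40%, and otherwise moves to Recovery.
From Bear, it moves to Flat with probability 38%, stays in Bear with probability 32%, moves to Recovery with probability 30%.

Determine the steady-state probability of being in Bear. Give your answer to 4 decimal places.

0.3537

Let the stationary distribution be π with π = πP and π_1 + π_2 + π_3 = 1.
π_1 = 0.3·π_1 + 0.3·π_2 + 0.3·π_3
π_2 = 0.36·π_1 + 0.3·π_2 + 0.38·π_3
Solving with the normalization constraint gives π = (0.3000, 0.3463, 0.3537).
So the stationary probability of Bear is 0.3537.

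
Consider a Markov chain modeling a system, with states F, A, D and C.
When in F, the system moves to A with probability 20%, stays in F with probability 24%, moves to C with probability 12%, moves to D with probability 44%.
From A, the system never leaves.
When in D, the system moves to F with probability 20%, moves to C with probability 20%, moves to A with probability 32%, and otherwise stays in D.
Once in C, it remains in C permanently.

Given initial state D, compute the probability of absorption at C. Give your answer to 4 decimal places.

0.3833

Let h(s) be the probability of absorption at C starting from transient state s. Then h(C) = 1 and h(A) = 0. By first-step analysis:
h(F) = 0.24·h(F) + 0.2·0 + 0.44·h(D) + 0.12·1
h(D) = 0.2·h(F) + 0.32·0 + 0.28·h(D) + 0.2·1
Solving: h(F) = 0.3798, h(D) = 0.3833.
Starting from D, the probability is 0.3833.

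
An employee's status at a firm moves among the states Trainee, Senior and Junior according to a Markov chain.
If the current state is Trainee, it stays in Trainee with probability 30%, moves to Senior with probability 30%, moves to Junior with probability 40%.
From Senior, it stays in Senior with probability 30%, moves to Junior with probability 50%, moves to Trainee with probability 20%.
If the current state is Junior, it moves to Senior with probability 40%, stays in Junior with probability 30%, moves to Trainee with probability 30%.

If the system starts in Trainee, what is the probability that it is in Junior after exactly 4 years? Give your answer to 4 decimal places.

Propagate the distribution vector 4 years from Trainee.
After 0 years: (1.0000, 0.0000, 0.0000)
After 1 year: (0.3000, 0.3000, 0.4000)
After 2 years: (0.2700, 0.3400, 0.3900)
After 3 years: (0.2660, 0.3390, 0.3950)
After 4 years: (0.2661, 0.3395, 0.3944)
P(in Junior after 4 years) = 0.3944

0.3944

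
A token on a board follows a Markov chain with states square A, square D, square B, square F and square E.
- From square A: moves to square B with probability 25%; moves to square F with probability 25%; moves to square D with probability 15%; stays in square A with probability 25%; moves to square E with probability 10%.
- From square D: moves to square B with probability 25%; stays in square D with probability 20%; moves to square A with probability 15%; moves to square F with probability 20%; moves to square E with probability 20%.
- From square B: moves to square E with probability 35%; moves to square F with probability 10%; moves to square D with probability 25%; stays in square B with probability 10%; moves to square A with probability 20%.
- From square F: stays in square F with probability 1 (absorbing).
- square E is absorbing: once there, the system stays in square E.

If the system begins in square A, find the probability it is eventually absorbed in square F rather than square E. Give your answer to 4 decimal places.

0.5472

Let h(s) be the probability of absorption at square F starting from transient state s. Then h(square F) = 1 and h(square E) = 0. By first-step analysis:
h(square A) = 0.25·h(square A) + 0.15·h(square D) + 0.25·h(square B) + 0.25·1 + 0.1·0
h(square D) = 0.15·h(square A) + 0.2·h(square D) + 0.25·h(square B) + 0.2·1 + 0.2·0
h(square B) = 0.2·h(square A) + 0.25·h(square D) + 0.1·h(square B) + 0.1·1 + 0.35·0
Solving: h(square A) = 0.5472, h(square D) = 0.4657, h(square B) = 0.3621.
Starting from square A, the probability is 0.5472.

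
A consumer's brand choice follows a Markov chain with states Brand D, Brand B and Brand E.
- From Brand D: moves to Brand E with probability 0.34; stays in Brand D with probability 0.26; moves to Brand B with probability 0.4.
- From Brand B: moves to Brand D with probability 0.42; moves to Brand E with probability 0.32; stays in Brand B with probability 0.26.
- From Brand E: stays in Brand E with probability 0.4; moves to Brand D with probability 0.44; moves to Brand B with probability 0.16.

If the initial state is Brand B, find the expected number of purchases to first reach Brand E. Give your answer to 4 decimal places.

Let t(s) be the expected number of purchases to first reach Brand E from state s, with t(Brand E) = 0. Conditioning on the first purchase:
t(Brand D) = 1 + 0.26·t(Brand D) + 0.4·t(Brand B)
t(Brand B) = 1 + 0.42·t(Brand D) + 0.26·t(Brand B)
Solving: t(Brand D) = 3.0032, t(Brand B) = 3.0558.
Expected purchases from Brand B to Brand E: 3.0558.

3.0558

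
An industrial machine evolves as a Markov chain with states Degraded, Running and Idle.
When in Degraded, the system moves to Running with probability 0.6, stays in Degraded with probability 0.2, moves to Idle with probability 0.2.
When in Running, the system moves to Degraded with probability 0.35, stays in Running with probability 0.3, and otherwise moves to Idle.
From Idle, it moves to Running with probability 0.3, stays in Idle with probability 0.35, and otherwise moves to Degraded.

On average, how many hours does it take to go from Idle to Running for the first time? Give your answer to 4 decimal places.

2.5556

Let t(s) be the expected number of hours to first reach Running from state s, with t(Running) = 0. Conditioning on the first hour:
t(Degraded) = 1 + 0.2·t(Degraded) + 0.2·t(Idle)
t(Idle) = 1 + 0.35·t(Degraded) + 0.35·t(Idle)
Solving: t(Degraded) = 1.8889, t(Idle) = 2.5556.
Expected hours from Idle to Running: 2.5556.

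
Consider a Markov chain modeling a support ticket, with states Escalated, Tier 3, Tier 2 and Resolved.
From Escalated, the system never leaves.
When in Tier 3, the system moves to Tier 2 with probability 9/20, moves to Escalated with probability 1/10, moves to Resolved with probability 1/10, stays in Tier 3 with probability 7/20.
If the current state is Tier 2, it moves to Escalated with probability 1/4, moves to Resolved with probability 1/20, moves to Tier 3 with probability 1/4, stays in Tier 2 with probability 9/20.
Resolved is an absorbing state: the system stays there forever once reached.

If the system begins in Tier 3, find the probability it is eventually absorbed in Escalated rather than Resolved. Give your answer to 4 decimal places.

0.6837

Let h(s) be the probability of absorption at Escalated starting from transient state s. Then h(Escalated) = 1 and h(Resolved) = 0. By first-step analysis:
h(Tier 3) = 0.1·1 + 0.35·h(Tier 3) + 0.45·h(Tier 2) + 0.1·0
h(Tier 2) = 0.25·1 + 0.25·h(Tier 3) + 0.45·h(Tier 2) + 0.05·0
Solving: h(Tier 3) = 0.6837, h(Tier 2) = 0.7653.
Starting from Tier 3, the probability is 0.6837.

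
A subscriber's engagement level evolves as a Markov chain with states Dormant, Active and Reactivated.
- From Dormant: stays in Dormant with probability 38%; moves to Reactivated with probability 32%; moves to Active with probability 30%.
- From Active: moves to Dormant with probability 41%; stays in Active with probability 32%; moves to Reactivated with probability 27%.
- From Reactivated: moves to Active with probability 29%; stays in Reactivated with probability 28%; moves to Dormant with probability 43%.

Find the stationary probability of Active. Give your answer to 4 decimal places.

Let the stationary distribution be π with π = πP and π_1 + π_2 + π_3 = 1.
π_1 = 0.38·π_1 + 0.41·π_2 + 0.43·π_3
π_2 = 0.3·π_1 + 0.32·π_2 + 0.29·π_3
Solving with the normalization constraint gives π = (0.4037, 0.3031, 0.2931).
So the stationary probability of Active is 0.3031.

0.3031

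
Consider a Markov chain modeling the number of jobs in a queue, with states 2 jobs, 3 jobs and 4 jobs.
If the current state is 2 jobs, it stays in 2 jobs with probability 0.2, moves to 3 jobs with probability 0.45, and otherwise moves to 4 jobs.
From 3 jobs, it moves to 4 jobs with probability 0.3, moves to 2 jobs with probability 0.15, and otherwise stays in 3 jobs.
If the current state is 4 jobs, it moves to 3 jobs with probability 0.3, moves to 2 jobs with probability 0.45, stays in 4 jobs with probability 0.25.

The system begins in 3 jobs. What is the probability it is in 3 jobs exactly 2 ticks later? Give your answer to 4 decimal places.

0.4600

Sum over the intermediate state after 1 tick:
P = P(3 jobs→2 jobs)·P(2 jobs→3 jobs) + P(3 jobs→3 jobs)·P(3 jobs→3 jobs) + P(3 jobs→4 jobs)·P(4 jobs→3 jobs)
  = 0.15×0.45 + 0.55×0.55 + 0.3×0.3
  = 0.0675 + 0.3025 + 0.0900 = 0.4600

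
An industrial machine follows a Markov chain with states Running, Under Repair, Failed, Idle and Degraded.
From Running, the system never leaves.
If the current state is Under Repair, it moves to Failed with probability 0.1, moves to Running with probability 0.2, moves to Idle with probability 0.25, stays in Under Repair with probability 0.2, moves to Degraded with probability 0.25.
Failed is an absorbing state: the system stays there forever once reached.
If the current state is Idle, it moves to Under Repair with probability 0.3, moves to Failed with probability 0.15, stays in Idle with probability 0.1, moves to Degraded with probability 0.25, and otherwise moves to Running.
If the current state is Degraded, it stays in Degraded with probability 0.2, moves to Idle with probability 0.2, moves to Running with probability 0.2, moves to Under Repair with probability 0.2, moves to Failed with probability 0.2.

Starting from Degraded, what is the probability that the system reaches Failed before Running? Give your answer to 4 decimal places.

Let h(s) be the probability of absorption at Failed starting from transient state s. Then h(Failed) = 1 and h(Running) = 0. By first-step analysis:
h(Under Repair) = 0.2·0 + 0.2·h(Under Repair) + 0.1·1 + 0.25·h(Idle) + 0.25·h(Degraded)
h(Idle) = 0.2·0 + 0.3·h(Under Repair) + 0.15·1 + 0.1·h(Idle) + 0.25·h(Degraded)
h(Degraded) = 0.2·0 + 0.2·h(Under Repair) + 0.2·1 + 0.2·h(Idle) + 0.2·h(Degraded)
Solving: h(Under Repair) = 0.4015, h(Idle) = 0.4275, h(Degraded) = 0.4572.
Starting from Degraded, the probability is 0.4572.

0.4572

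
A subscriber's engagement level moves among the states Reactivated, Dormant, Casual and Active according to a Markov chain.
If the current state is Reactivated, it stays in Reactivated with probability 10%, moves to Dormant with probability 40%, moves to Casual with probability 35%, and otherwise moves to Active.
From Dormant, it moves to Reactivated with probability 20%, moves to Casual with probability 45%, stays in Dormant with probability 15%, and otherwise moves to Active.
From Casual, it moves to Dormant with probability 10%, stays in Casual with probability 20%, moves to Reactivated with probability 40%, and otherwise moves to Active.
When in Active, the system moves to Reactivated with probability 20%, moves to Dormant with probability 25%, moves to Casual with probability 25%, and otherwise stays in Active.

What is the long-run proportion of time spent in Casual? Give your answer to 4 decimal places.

0.3022

Let the stationary distribution be π with π = πP and π_1 + π_2 + π_3 + π_4 = 1.
π_1 = 0.1·π_1 + 0.2·π_2 + 0.4·π_3 + 0.2·π_4
π_2 = 0.4·π_1 + 0.15·π_2 + 0.1·π_3 + 0.25·π_4
π_3 = 0.35·π_1 + 0.45·π_2 + 0.2·π_3 + 0.25·π_4
Solving with the normalization constraint gives π = (0.2368, 0.2183, 0.3022, 0.2426).
So the stationary probability of Casual is 0.3022.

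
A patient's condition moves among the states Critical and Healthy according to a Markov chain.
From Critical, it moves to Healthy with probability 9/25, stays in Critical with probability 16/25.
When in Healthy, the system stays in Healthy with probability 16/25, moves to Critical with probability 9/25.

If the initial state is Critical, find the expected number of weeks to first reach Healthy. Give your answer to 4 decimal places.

Let t(s) be the expected number of weeks to first reach Healthy from state s, with t(Healthy) = 0. Conditioning on the first week:
t(Critical) = 1 + 0.64·t(Critical)
Solving: t(Critical) = 2.7778.
Expected weeks from Critical to Healthy: 2.7778.

2.7778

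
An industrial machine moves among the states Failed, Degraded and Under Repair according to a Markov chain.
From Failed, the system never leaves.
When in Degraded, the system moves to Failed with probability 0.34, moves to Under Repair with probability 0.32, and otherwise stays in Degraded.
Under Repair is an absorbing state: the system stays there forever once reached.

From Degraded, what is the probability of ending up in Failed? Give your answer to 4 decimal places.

Let h(s) be the probability of absorption at Failed starting from transient state s. Then h(Failed) = 1 and h(Under Repair) = 0. By first-step analysis:
h(Degraded) = 0.34·1 + 0.34·h(Degraded) + 0.32·0
Solving: h(Degraded) = 0.5152.
Starting from Degraded, the probability is 0.5152.

0.5152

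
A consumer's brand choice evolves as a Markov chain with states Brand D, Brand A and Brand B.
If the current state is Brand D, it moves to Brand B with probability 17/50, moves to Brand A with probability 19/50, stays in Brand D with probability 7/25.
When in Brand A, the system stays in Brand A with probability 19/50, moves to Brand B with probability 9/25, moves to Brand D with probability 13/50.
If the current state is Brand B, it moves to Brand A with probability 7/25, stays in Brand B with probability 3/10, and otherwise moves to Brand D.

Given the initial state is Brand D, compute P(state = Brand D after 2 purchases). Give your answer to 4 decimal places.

Sum over the intermediate state after 1 purchase:
P = P(Brand D→Brand D)·P(Brand D→Brand D) + P(Brand D→Brand A)·P(Brand A→Brand D) + P(Brand D→Brand B)·P(Brand B→Brand D)
  = 0.28×0.28 + 0.38×0.26 + 0.34×0.42
  = 0.0784 + 0.0988 + 0.1428 = 0.3200

0.3200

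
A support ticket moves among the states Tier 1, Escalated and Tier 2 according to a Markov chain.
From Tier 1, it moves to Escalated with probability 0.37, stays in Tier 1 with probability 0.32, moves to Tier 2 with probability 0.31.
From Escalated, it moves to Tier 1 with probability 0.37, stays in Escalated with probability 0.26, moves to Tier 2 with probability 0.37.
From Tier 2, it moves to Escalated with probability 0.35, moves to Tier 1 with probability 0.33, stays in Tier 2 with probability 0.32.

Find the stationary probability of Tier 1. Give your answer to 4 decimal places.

Let the stationary distribution be π with π = πP and π_1 + π_2 + π_3 = 1.
π_1 = 0.32·π_1 + 0.37·π_2 + 0.33·π_3
π_2 = 0.37·π_1 + 0.26·π_2 + 0.35·π_3
Solving with the normalization constraint gives π = (0.3397, 0.3273, 0.3330).
So the stationary probability of Tier 1 is 0.3397.

0.3397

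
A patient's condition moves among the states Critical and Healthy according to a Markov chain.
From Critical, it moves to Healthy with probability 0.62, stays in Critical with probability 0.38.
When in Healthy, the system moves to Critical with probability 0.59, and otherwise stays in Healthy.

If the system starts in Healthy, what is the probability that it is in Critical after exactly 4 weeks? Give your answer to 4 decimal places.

Propagate the distribution vector 4 weeks from Healthy.
After 0 weeks: (0.0000, 1.0000)
After 1 week: (0.5900, 0.4100)
After 2 weeks: (0.4661, 0.5339)
After 3 weeks: (0.4921, 0.5079)
After 4 weeks: (0.4867, 0.5133)
P(in Critical after 4 weeks) = 0.4867

0.4867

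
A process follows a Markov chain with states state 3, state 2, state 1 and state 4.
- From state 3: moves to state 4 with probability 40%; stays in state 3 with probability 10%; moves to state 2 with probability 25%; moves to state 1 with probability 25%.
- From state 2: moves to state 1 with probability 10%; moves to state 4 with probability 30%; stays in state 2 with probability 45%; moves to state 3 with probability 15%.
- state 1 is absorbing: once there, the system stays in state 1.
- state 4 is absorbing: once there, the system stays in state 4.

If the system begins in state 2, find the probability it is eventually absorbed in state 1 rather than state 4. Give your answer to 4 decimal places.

0.2787

Let h(s) be the probability of absorption at state 1 starting from transient state s. Then h(state 1) = 1 and h(state 4) = 0. By first-step analysis:
h(state 3) = 0.1·h(state 3) + 0.25·h(state 2) + 0.25·1 + 0.4·0
h(state 2) = 0.15·h(state 3) + 0.45·h(state 2) + 0.1·1 + 0.3·0
Solving: h(state 3) = 0.3552, h(state 2) = 0.2787.
Starting from state 2, the probability is 0.2787.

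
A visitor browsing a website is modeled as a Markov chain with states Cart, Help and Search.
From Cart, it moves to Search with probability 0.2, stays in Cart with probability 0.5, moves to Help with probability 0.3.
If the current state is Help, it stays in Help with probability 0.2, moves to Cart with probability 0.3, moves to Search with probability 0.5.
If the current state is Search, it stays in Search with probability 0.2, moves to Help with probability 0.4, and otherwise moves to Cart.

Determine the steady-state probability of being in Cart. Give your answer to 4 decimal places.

Let the stationary distribution be π with π = πP and π_1 + π_2 + π_3 = 1.
π_1 = 0.5·π_1 + 0.3·π_2 + 0.4·π_3
π_2 = 0.3·π_1 + 0.2·π_2 + 0.4·π_3
Solving with the normalization constraint gives π = (0.4112, 0.2991, 0.2897).
So the stationary probability of Cart is 0.4112.

0.4112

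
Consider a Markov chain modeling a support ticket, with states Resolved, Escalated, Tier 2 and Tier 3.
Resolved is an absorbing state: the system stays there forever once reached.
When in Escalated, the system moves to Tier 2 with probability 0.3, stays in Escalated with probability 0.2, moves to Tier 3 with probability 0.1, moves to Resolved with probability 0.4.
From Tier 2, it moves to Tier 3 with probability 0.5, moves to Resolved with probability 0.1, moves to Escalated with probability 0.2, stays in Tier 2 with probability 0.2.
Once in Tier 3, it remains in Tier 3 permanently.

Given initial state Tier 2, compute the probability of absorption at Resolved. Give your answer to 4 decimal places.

Let h(s) be the probability of absorption at Resolved starting from transient state s. Then h(Resolved) = 1 and h(Tier 3) = 0. By first-step analysis:
h(Escalated) = 0.4·1 + 0.2·h(Escalated) + 0.3·h(Tier 2) + 0.1·0
h(Tier 2) = 0.1·1 + 0.2·h(Escalated) + 0.2·h(Tier 2) + 0.5·0
Solving: h(Escalated) = 0.6034, h(Tier 2) = 0.2759.
Starting from Tier 2, the probability is 0.2759.

0.2759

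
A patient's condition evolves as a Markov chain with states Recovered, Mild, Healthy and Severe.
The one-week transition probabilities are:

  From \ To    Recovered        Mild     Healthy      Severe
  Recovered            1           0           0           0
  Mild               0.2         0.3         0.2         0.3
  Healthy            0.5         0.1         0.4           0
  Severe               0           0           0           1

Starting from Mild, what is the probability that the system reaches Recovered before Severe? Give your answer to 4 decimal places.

0.5500

Let h(s) be the probability of absorption at Recovered starting from transient state s. Then h(Recovered) = 1 and h(Severe) = 0. By first-step analysis:
h(Mild) = 0.2·1 + 0.3·h(Mild) + 0.2·h(Healthy) + 0.3·0
h(Healthy) = 0.5·1 + 0.1·h(Mild) + 0.4·h(Healthy)
Solving: h(Mild) = 0.5500, h(Healthy) = 0.9250.
Starting from Mild, the probability is 0.5500.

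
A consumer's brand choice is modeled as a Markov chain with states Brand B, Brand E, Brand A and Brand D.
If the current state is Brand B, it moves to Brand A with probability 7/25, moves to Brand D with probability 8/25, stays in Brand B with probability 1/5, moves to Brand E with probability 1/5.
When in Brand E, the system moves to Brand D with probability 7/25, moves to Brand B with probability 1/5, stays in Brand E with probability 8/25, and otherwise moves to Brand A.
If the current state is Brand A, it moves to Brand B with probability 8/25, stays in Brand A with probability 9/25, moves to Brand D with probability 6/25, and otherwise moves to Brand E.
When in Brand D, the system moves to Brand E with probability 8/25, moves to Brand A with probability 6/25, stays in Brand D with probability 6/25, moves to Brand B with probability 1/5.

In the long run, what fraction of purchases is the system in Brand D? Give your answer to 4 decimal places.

0.2677

Let the stationary distribution be π with π = πP and π_1 + π_2 + π_3 + π_4 = 1.
π_1 = 0.2·π_1 + 0.2·π_2 + 0.32·π_3 + 0.2·π_4
π_2 = 0.2·π_1 + 0.32·π_2 + 0.08·π_3 + 0.32·π_4
π_3 = 0.28·π_1 + 0.2·π_2 + 0.36·π_3 + 0.24·π_4
Solving with the normalization constraint gives π = (0.2328, 0.2265, 0.2730, 0.2677).
So the stationary probability of Brand D is 0.2677.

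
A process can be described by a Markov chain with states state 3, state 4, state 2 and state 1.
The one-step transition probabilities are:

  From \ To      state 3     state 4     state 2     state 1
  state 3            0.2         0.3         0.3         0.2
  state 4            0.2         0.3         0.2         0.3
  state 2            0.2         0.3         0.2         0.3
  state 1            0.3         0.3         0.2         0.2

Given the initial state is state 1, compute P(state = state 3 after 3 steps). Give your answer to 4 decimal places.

Propagate the distribution vector 3 steps from state 1.
After 0 steps: (0.0000, 0.0000, 0.0000, 1.0000)
After 1 step: (0.3000, 0.3000, 0.2000, 0.2000)
After 2 steps: (0.2200, 0.3000, 0.2300, 0.2500)
After 3 steps: (0.2250, 0.3000, 0.2220, 0.2530)
P(in state 3 after 3 steps) = 0.2250

0.2250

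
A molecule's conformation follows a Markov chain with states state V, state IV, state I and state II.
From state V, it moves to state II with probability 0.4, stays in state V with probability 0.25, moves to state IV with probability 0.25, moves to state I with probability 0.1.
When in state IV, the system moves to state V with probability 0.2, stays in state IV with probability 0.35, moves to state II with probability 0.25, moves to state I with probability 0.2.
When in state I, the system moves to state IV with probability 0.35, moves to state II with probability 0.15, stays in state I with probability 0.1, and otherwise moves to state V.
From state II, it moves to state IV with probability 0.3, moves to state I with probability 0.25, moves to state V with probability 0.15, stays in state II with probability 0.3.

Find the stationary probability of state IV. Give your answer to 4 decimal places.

Let the stationary distribution be π with π = πP and π_1 + π_2 + π_3 + π_4 = 1.
π_1 = 0.25·π_1 + 0.2·π_2 + 0.4·π_3 + 0.15·π_4
π_2 = 0.25·π_1 + 0.35·π_2 + 0.35·π_3 + 0.3·π_4
π_3 = 0.1·π_1 + 0.2·π_2 + 0.1·π_3 + 0.25·π_4
Solving with the normalization constraint gives π = (0.2322, 0.3127, 0.1735, 0.2816).
So the stationary probability of state IV is 0.3127.

0.3127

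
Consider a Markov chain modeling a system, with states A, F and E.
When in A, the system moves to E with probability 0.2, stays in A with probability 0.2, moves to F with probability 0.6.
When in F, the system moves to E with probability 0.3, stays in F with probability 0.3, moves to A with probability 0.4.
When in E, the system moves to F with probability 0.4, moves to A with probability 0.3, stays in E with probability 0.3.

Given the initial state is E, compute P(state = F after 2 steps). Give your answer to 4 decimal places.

Sum over the intermediate state after 1 step:
P = P(E→A)·P(A→F) + P(E→F)·P(F→F) + P(E→E)·P(E→F)
  = 0.3×0.6 + 0.4×0.3 + 0.3×0.4
  = 0.1800 + 0.1200 + 0.1200 = 0.4200

0.4200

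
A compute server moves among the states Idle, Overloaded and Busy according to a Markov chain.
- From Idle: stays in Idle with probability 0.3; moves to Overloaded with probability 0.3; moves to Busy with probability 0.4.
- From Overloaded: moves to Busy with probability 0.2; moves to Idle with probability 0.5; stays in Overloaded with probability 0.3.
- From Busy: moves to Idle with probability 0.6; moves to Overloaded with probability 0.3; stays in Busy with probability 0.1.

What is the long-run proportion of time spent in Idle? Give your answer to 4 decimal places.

Let the stationary distribution be π with π = πP and π_1 + π_2 + π_3 = 1.
π_1 = 0.3·π_1 + 0.5·π_2 + 0.6·π_3
π_2 = 0.3·π_1 + 0.3·π_2 + 0.3·π_3
Solving with the normalization constraint gives π = (0.4385, 0.3000, 0.2615).
So the stationary probability of Idle is 0.4385.

0.4385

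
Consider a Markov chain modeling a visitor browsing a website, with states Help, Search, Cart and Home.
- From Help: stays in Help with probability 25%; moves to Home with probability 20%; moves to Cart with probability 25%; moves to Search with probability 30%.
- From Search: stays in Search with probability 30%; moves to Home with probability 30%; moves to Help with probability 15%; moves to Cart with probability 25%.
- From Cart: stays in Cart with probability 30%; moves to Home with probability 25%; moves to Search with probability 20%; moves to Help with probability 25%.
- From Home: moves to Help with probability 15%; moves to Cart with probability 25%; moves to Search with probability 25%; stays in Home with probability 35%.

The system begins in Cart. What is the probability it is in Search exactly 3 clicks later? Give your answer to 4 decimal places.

0.2599

Propagate the distribution vector 3 clicks from Cart.
After 0 clicks: (0.0000, 0.0000, 1.0000, 0.0000)
After 1 click: (0.2500, 0.2000, 0.3000, 0.2500)
After 2 clicks: (0.2050, 0.2575, 0.2650, 0.2725)
After 3 clicks: (0.1970, 0.2599, 0.2633, 0.2799)
P(in Search after 3 clicks) = 0.2599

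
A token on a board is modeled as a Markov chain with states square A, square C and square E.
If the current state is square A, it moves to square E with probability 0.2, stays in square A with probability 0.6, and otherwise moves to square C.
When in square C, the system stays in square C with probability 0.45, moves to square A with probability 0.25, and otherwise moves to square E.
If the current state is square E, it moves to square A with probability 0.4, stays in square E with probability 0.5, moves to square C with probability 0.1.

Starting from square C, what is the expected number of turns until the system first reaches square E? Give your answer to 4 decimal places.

Let t(s) be the expected number of turns to first reach square E from state s, with t(square E) = 0. Conditioning on the first turn:
t(square A) = 1 + 0.6·t(square A) + 0.2·t(square C)
t(square C) = 1 + 0.25·t(square A) + 0.45·t(square C)
Solving: t(square A) = 4.4118, t(square C) = 3.8235.
Expected turns from square C to square E: 3.8235.

3.8235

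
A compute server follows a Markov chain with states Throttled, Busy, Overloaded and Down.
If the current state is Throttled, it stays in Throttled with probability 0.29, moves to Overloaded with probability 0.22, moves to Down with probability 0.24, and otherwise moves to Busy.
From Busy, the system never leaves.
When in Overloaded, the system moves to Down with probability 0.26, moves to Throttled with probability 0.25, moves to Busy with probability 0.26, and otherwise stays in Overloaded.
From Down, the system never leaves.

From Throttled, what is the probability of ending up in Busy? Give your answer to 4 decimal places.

0.5078

Let h(s) be the probability of absorption at Busy starting from transient state s. Then h(Busy) = 1 and h(Down) = 0. By first-step analysis:
h(Throttled) = 0.29·h(Throttled) + 0.25·1 + 0.22·h(Overloaded) + 0.24·0
h(Overloaded) = 0.25·h(Throttled) + 0.26·1 + 0.23·h(Overloaded) + 0.26·0
Solving: h(Throttled) = 0.5078, h(Overloaded) = 0.5025.
Starting from Throttled, the probability is 0.5078.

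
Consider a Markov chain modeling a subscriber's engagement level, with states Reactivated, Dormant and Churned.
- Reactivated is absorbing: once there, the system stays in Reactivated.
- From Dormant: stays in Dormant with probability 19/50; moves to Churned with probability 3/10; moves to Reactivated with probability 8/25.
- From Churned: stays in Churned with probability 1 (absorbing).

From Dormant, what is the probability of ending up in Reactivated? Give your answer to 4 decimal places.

0.5161

Let h(s) be the probability of absorption at Reactivated starting from transient state s. Then h(Reactivated) = 1 and h(Churned) = 0. By first-step analysis:
h(Dormant) = 0.32·1 + 0.38·h(Dormant) + 0.3·0
Solving: h(Dormant) = 0.5161.
Starting from Dormant, the probability is 0.5161.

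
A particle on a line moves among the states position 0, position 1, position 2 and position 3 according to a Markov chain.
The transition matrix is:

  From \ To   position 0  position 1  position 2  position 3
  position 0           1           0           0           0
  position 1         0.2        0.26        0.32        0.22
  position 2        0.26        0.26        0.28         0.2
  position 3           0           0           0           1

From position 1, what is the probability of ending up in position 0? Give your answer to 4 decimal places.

0.5053

Let h(s) be the probability of absorption at position 0 starting from transient state s. Then h(position 0) = 1 and h(position 3) = 0. By first-step analysis:
h(position 1) = 0.2·1 + 0.26·h(position 1) + 0.32·h(position 2) + 0.22·0
h(position 2) = 0.26·1 + 0.26·h(position 1) + 0.28·h(position 2) + 0.2·0
Solving: h(position 1) = 0.5053, h(position 2) = 0.5436.
Starting from position 1, the probability is 0.5053.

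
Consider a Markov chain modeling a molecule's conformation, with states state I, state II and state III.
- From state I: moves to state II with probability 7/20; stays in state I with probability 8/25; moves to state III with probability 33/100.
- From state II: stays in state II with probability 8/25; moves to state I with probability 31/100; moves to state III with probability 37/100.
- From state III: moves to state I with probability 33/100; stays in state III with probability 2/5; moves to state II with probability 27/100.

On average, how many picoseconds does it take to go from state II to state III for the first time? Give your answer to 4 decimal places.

2.7974

Let t(s) be the expected number of picoseconds to first reach state III from state s, with t(state III) = 0. Conditioning on the first picosecond:
t(state I) = 1 + 0.32·t(state I) + 0.35·t(state II)
t(state II) = 1 + 0.31·t(state I) + 0.32·t(state II)
Solving: t(state I) = 2.9104, t(state II) = 2.7974.
Expected picoseconds from state II to state III: 2.7974.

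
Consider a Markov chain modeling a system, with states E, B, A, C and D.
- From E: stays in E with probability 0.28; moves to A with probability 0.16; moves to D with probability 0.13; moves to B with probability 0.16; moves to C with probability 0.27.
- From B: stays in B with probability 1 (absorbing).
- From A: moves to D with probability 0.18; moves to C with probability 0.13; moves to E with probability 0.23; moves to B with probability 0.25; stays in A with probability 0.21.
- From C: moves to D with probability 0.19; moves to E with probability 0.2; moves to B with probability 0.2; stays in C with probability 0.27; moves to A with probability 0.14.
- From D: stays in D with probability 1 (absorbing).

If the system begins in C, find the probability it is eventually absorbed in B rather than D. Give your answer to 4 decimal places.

0.5318

Let h(s) be the probability of absorption at B starting from transient state s. Then h(B) = 1 and h(D) = 0. By first-step analysis:
h(E) = 0.28·h(E) + 0.16·1 + 0.16·h(A) + 0.27·h(C) + 0.13·0
h(A) = 0.23·h(E) + 0.25·1 + 0.21·h(A) + 0.13·h(C) + 0.18·0
h(C) = 0.2·h(E) + 0.2·1 + 0.14·h(A) + 0.27·h(C) + 0.19·0
Solving: h(E) = 0.5468, h(A) = 0.5632, h(C) = 0.5318.
Starting from C, the probability is 0.5318.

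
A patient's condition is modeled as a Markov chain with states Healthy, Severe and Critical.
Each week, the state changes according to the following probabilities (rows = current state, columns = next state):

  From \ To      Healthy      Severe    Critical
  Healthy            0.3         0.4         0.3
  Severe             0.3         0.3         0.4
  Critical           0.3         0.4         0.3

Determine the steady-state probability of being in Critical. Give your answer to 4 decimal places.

Let the stationary distribution be π with π = πP and π_1 + π_2 + π_3 = 1.
π_1 = 0.3·π_1 + 0.3·π_2 + 0.3·π_3
π_2 = 0.4·π_1 + 0.3·π_2 + 0.4·π_3
Solving with the normalization constraint gives π = (0.3000, 0.3636, 0.3364).
So the stationary probability of Critical is 0.3364.

0.3364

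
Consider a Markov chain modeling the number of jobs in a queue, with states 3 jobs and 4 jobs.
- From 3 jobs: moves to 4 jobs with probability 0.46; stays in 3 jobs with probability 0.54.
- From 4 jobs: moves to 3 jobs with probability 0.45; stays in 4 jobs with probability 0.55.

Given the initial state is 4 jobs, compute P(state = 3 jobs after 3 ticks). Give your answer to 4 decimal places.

0.4941

Propagate the distribution vector 3 ticks from 4 jobs.
After 0 ticks: (0.0000, 1.0000)
After 1 tick: (0.4500, 0.5500)
After 2 ticks: (0.4905, 0.5095)
After 3 ticks: (0.4941, 0.5059)
P(in 3 jobs after 3 ticks) = 0.4941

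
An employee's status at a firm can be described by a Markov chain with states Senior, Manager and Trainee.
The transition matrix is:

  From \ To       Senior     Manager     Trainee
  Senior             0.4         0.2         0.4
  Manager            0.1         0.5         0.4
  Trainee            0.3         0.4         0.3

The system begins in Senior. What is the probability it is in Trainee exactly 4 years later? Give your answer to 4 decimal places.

0.3636

Propagate the distribution vector 4 years from Senior.
After 0 years: (1.0000, 0.0000, 0.0000)
After 1 year: (0.4000, 0.2000, 0.4000)
After 2 years: (0.3000, 0.3400, 0.3600)
After 3 years: (0.2620, 0.3740, 0.3640)
After 4 years: (0.2514, 0.3850, 0.3636)
P(in Trainee after 4 years) = 0.3636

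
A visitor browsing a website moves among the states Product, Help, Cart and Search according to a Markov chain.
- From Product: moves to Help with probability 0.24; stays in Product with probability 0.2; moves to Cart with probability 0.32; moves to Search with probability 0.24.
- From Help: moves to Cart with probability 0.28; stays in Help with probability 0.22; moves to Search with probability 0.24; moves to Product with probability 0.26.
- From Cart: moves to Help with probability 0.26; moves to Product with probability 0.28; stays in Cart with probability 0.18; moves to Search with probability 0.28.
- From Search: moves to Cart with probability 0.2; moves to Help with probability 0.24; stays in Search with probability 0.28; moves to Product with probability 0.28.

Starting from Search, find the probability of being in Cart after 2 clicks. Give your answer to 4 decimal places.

Propagate the distribution vector 2 clicks from Search.
After 0 clicks: (0.0000, 0.0000, 0.0000, 1.0000)
After 1 click: (0.2800, 0.2400, 0.2000, 0.2800)
After 2 clicks: (0.2528, 0.2392, 0.2488, 0.2592)
P(in Cart after 2 clicks) = 0.2488

0.2488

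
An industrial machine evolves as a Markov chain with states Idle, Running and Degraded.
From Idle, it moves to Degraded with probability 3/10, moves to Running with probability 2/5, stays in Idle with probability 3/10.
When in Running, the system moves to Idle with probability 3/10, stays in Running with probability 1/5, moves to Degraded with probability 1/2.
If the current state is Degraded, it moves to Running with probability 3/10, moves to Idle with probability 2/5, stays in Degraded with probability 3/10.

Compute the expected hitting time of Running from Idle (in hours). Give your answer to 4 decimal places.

2.7027

Let t(s) be the expected number of hours to first reach Running from state s, with t(Running) = 0. Conditioning on the first hour:
t(Idle) = 1 + 0.3·t(Idle) + 0.3·t(Degraded)
t(Degraded) = 1 + 0.4·t(Idle) + 0.3·t(Degraded)
Solving: t(Idle) = 2.7027, t(Degraded) = 2.9730.
Expected hours from Idle to Running: 2.7027.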